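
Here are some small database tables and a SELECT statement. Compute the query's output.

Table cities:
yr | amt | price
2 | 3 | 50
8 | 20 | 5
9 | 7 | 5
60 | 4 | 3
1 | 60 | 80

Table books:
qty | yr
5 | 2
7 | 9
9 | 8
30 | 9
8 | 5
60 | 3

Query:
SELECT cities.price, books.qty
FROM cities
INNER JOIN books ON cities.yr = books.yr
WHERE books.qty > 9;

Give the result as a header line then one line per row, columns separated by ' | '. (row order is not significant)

After JOIN books (4 rows):
cities.yr | cities.amt | cities.price | books.qty | books.yr
2 | 3 | 50 | 5 | 2
8 | 20 | 5 | 9 | 8
9 | 7 | 5 | 7 | 9
9 | 7 | 5 | 30 | 9
After WHERE (1 rows):
cities.yr | cities.amt | cities.price | books.qty | books.yr
9 | 7 | 5 | 30 | 9
After SELECT (1 rows):
cities.price | books.qty
5 | 30

== RESULT ==
cities.price | books.qty
5 | 30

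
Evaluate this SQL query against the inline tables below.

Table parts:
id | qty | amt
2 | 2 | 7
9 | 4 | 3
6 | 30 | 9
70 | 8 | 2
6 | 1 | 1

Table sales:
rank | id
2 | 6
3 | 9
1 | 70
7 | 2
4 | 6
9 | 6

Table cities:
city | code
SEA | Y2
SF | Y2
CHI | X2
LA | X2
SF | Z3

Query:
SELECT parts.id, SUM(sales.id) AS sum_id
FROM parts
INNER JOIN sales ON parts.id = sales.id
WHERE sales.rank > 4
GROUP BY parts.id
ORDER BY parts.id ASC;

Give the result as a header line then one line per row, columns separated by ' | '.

== RESULT ==
parts.id | sum_id
2 | 2
6 | 12

Derivation:
After JOIN sales (9 rows):
parts.id | parts.qty | parts.amt | sales.rank | sales.id
2 | 2 | 7 | 7 | 2
9 | 4 | 3 | 3 | 9
6 | 30 | 9 | 2 | 6
6 | 30 | 9 | 4 | 6
6 | 30 | 9 | 9 | 6
70 | 8 | 2 | 1 | 70
6 | 1 | 1 | 2 | 6
6 | 1 | 1 | 4 | 6
6 | 1 | 1 | 9 | 6
After WHERE (3 rows):
parts.id | parts.qty | parts.amt | sales.rank | sales.id
2 | 2 | 7 | 7 | 2
6 | 30 | 9 | 9 | 6
6 | 1 | 1 | 9 | 6
After GROUP BY (2 rows):
parts.id | sum_id
2 | 2
6 | 12
After ORDER BY (2 rows):
parts.id | sum_id
2 | 2
6 | 12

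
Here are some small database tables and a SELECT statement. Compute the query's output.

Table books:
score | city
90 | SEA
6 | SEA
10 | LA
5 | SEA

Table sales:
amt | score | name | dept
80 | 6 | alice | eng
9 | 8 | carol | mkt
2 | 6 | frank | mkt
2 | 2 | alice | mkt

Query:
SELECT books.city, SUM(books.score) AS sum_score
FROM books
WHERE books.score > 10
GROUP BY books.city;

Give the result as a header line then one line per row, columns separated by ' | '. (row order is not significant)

== RESULT ==
books.city | sum_score
SEA | 90

Derivation:
After WHERE (1 rows):
books.score | books.city
90 | SEA
After GROUP BY (1 rows):
books.city | sum_score
SEA | 90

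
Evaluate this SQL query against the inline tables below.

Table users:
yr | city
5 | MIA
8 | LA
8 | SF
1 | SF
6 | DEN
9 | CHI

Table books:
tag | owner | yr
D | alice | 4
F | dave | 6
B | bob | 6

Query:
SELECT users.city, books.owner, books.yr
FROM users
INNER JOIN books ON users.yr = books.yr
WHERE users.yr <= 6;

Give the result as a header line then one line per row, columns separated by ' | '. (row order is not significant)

After JOIN books (2 rows):
users.yr | users.city | books.tag | books.owner | books.yr
6 | DEN | F | dave | 6
6 | DEN | B | bob | 6
After WHERE (2 rows):
users.yr | users.city | books.tag | books.owner | books.yr
6 | DEN | F | dave | 6
6 | DEN | B | bob | 6
After SELECT (2 rows):
users.city | books.owner | books.yr
DEN | dave | 6
DEN | bob | 6

== RESULT ==
users.city | books.owner | books.yr
DEN | dave | 6
DEN | bob | 6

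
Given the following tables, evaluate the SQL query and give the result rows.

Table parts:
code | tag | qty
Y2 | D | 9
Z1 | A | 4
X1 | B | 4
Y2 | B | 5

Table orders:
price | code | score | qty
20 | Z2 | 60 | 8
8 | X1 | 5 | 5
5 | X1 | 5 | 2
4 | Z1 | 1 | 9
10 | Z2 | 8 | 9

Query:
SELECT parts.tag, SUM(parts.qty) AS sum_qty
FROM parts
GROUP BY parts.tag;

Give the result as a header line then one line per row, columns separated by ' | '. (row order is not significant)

== RESULT ==
parts.tag | sum_qty
D | 9
A | 4
B | 9

Derivation:
After GROUP BY (3 rows):
parts.tag | sum_qty
D | 9
A | 4
B | 9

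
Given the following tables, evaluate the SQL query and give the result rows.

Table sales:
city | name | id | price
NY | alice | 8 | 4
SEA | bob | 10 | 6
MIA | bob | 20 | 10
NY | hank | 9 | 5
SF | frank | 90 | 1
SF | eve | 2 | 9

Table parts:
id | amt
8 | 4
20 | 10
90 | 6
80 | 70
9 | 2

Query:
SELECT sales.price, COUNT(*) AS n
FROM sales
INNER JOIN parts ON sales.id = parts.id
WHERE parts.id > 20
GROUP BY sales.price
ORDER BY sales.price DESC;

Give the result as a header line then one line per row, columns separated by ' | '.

== RESULT ==
sales.price | n
1 | 1

Derivation:
After JOIN parts (4 rows):
sales.city | sales.name | sales.id | sales.price | parts.id | parts.amt
NY | alice | 8 | 4 | 8 | 4
MIA | bob | 20 | 10 | 20 | 10
NY | hank | 9 | 5 | 9 | 2
SF | frank | 90 | 1 | 90 | 6
After WHERE (1 rows):
sales.city | sales.name | sales.id | sales.price | parts.id | parts.amt
SF | frank | 90 | 1 | 90 | 6
After GROUP BY (1 rows):
sales.price | n
1 | 1
After ORDER BY (1 rows):
sales.price | n
1 | 1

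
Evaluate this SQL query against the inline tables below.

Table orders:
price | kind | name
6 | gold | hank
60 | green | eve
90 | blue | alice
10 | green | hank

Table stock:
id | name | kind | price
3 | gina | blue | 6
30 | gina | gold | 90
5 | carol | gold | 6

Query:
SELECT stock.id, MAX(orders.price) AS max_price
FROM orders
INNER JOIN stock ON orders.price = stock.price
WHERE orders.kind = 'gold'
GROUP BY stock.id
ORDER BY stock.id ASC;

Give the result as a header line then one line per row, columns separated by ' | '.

After JOIN stock (3 rows):
orders.price | orders.kind | orders.name | stock.id | stock.name | stock.kind | stock.price
6 | gold | hank | 3 | gina | blue | 6
6 | gold | hank | 5 | carol | gold | 6
90 | blue | alice | 30 | gina | gold | 90
After WHERE (2 rows):
orders.price | orders.kind | orders.name | stock.id | stock.name | stock.kind | stock.price
6 | gold | hank | 3 | gina | blue | 6
6 | gold | hank | 5 | carol | gold | 6
After GROUP BY (2 rows):
stock.id | max_price
3 | 6
5 | 6
After ORDER BY (2 rows):
stock.id | max_price
3 | 6
5 | 6

== RESULT ==
stock.id | max_price
3 | 6
5 | 6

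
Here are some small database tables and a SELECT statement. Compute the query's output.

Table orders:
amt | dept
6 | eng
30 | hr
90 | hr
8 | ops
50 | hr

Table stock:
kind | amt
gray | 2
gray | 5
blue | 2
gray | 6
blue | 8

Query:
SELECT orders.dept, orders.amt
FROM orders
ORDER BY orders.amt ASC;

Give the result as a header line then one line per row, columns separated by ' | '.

After SELECT (5 rows):
orders.dept | orders.amt
eng | 6
hr | 30
hr | 90
ops | 8
hr | 50
After ORDER BY (5 rows):
orders.dept | orders.amt
eng | 6
ops | 8
hr | 30
hr | 50
hr | 90

== RESULT ==
orders.dept | orders.amt
eng | 6
ops | 8
hr | 30
hr | 50
hr | 90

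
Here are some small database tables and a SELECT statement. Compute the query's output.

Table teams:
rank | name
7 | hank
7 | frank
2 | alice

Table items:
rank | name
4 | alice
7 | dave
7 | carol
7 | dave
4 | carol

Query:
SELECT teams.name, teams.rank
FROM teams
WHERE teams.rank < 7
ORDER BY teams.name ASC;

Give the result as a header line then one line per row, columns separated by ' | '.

== RESULT ==
teams.name | teams.rank
alice | 2

Derivation:
After WHERE (1 rows):
teams.rank | teams.name
2 | alice
After SELECT (1 rows):
teams.name | teams.rank
alice | 2
After ORDER BY (1 rows):
teams.name | teams.rank
alice | 2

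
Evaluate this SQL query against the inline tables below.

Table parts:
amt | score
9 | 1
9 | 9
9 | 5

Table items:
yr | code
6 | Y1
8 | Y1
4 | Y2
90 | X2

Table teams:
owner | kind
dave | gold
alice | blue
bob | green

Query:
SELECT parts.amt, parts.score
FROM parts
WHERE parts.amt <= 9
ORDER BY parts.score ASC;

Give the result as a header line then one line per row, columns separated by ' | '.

== RESULT ==
parts.amt | parts.score
9 | 1
9 | 5
9 | 9

Derivation:
After WHERE (3 rows):
parts.amt | parts.score
9 | 1
9 | 9
9 | 5
After SELECT (3 rows):
parts.amt | parts.score
9 | 1
9 | 9
9 | 5
After ORDER BY (3 rows):
parts.amt | parts.score
9 | 1
9 | 5
9 | 9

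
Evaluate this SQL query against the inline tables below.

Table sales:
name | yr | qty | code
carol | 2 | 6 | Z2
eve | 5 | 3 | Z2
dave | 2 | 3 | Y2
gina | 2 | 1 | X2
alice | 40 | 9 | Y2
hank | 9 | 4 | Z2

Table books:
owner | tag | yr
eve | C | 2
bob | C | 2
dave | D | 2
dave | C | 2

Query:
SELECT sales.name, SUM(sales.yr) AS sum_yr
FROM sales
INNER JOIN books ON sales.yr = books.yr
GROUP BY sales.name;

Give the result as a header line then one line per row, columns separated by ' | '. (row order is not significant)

== RESULT ==
sales.name | sum_yr
carol | 8
dave | 8
gina | 8

Derivation:
After JOIN books (12 rows):
sales.name | sales.yr | sales.qty | sales.code | books.owner | books.tag | books.yr
carol | 2 | 6 | Z2 | eve | C | 2
carol | 2 | 6 | Z2 | bob | C | 2
carol | 2 | 6 | Z2 | dave | D | 2
carol | 2 | 6 | Z2 | dave | C | 2
dave | 2 | 3 | Y2 | eve | C | 2
dave | 2 | 3 | Y2 | bob | C | 2
dave | 2 | 3 | Y2 | dave | D | 2
dave | 2 | 3 | Y2 | dave | C | 2
gina | 2 | 1 | X2 | eve | C | 2
gina | 2 | 1 | X2 | bob | C | 2
gina | 2 | 1 | X2 | dave | D | 2
gina | 2 | 1 | X2 | dave | C | 2
After GROUP BY (3 rows):
sales.name | sum_yr
carol | 8
dave | 8
gina | 8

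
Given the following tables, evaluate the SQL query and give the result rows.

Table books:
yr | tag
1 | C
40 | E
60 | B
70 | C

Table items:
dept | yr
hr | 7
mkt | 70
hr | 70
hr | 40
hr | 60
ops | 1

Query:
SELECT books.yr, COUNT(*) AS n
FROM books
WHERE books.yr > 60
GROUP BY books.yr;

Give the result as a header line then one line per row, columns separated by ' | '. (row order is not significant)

== RESULT ==
books.yr | n
70 | 1

Derivation:
After WHERE (1 rows):
books.yr | books.tag
70 | C
After GROUP BY (1 rows):
books.yr | n
70 | 1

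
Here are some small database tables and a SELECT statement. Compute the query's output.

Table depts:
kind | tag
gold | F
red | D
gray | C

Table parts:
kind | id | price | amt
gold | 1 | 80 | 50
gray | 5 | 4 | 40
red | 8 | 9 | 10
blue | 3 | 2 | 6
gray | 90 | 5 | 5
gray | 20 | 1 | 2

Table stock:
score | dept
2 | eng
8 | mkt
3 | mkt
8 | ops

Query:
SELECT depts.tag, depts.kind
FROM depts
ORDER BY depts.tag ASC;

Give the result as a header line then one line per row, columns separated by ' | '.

== RESULT ==
depts.tag | depts.kind
C | gray
D | red
F | gold

Derivation:
After SELECT (3 rows):
depts.tag | depts.kind
F | gold
D | red
C | gray
After ORDER BY (3 rows):
depts.tag | depts.kind
C | gray
D | red
F | gold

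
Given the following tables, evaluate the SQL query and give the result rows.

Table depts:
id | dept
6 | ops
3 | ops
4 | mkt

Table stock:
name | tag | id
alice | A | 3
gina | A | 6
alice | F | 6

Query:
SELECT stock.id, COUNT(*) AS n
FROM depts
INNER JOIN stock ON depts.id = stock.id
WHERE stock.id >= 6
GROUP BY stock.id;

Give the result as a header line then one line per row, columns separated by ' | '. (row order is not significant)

After JOIN stock (3 rows):
depts.id | depts.dept | stock.name | stock.tag | stock.id
6 | ops | gina | A | 6
6 | ops | alice | F | 6
3 | ops | alice | A | 3
After WHERE (2 rows):
depts.id | depts.dept | stock.name | stock.tag | stock.id
6 | ops | gina | A | 6
6 | ops | alice | F | 6
After GROUP BY (1 rows):
stock.id | n
6 | 2

== RESULT ==
stock.id | n
6 | 2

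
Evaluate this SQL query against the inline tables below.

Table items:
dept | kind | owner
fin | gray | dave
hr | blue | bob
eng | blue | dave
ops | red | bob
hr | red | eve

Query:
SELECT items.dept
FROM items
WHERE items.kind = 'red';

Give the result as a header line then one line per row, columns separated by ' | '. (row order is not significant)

After WHERE (2 rows):
items.dept | items.kind | items.owner
ops | red | bob
hr | red | eve
After SELECT (2 rows):
items.dept
ops
hr

== RESULT ==
items.dept
ops
hr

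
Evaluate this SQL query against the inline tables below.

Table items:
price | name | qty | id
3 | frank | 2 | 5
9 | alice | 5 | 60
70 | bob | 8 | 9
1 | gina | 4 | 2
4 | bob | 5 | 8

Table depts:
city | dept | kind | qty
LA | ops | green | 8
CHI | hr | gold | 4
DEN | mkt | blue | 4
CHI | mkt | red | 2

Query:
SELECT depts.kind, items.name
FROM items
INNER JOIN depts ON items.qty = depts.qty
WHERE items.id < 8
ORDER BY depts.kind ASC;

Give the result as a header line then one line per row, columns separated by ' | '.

== RESULT ==
depts.kind | items.name
blue | gina
gold | gina
red | frank

Derivation:
After JOIN depts (4 rows):
items.price | items.name | items.qty | items.id | depts.city | depts.dept | depts.kind | depts.qty
3 | frank | 2 | 5 | CHI | mkt | red | 2
70 | bob | 8 | 9 | LA | ops | green | 8
1 | gina | 4 | 2 | CHI | hr | gold | 4
1 | gina | 4 | 2 | DEN | mkt | blue | 4
After WHERE (3 rows):
items.price | items.name | items.qty | items.id | depts.city | depts.dept | depts.kind | depts.qty
3 | frank | 2 | 5 | CHI | mkt | red | 2
1 | gina | 4 | 2 | CHI | hr | gold | 4
1 | gina | 4 | 2 | DEN | mkt | blue | 4
After SELECT (3 rows):
depts.kind | items.name
red | frank
gold | gina
blue | gina
After ORDER BY (3 rows):
depts.kind | items.name
blue | gina
gold | gina
red | frank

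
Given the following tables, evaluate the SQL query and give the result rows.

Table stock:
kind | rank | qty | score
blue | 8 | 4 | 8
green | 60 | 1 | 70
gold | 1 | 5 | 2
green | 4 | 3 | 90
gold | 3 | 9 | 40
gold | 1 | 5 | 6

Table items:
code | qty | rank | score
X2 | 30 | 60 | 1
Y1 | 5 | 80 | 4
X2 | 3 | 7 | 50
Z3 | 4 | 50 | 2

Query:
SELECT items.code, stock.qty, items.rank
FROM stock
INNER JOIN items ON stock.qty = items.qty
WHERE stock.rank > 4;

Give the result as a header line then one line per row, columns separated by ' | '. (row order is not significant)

== RESULT ==
items.code | stock.qty | items.rank
Z3 | 4 | 50

Derivation:
After JOIN items (4 rows):
stock.kind | stock.rank | stock.qty | stock.score | items.code | items.qty | items.rank | items.score
blue | 8 | 4 | 8 | Z3 | 4 | 50 | 2
gold | 1 | 5 | 2 | Y1 | 5 | 80 | 4
green | 4 | 3 | 90 | X2 | 3 | 7 | 50
gold | 1 | 5 | 6 | Y1 | 5 | 80 | 4
After WHERE (1 rows):
stock.kind | stock.rank | stock.qty | stock.score | items.code | items.qty | items.rank | items.score
blue | 8 | 4 | 8 | Z3 | 4 | 50 | 2
After SELECT (1 rows):
items.code | stock.qty | items.rank
Z3 | 4 | 50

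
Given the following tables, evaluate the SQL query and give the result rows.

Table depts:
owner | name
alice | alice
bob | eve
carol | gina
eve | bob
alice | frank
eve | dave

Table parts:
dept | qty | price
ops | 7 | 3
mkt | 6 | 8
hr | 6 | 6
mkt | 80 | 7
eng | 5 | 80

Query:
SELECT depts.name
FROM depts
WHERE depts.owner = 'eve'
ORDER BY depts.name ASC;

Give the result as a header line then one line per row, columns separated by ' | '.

After WHERE (2 rows):
depts.owner | depts.name
eve | bob
eve | dave
After SELECT (2 rows):
depts.name
bob
dave
After ORDER BY (2 rows):
depts.name
bob
dave

== RESULT ==
depts.name
bob
dave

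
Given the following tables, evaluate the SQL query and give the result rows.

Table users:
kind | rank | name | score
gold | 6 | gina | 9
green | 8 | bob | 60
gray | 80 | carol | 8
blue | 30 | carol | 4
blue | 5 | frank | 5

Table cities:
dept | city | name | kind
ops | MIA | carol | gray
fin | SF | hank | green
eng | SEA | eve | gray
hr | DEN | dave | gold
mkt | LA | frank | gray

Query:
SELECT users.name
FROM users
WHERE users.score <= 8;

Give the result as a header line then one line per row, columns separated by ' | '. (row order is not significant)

== RESULT ==
users.name
carol
carol
frank

Derivation:
After WHERE (3 rows):
users.kind | users.rank | users.name | users.score
gray | 80 | carol | 8
blue | 30 | carol | 4
blue | 5 | frank | 5
After SELECT (3 rows):
users.name
carol
carol
frank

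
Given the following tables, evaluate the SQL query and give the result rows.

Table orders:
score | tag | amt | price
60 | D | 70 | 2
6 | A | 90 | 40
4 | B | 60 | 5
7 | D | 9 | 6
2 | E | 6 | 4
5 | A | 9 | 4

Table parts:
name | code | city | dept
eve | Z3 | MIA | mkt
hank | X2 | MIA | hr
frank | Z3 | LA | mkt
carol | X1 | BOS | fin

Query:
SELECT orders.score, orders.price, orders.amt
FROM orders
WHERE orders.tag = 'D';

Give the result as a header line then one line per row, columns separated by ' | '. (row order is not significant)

== RESULT ==
orders.score | orders.price | orders.amt
60 | 2 | 70
7 | 6 | 9

Derivation:
After WHERE (2 rows):
orders.score | orders.tag | orders.amt | orders.price
60 | D | 70 | 2
7 | D | 9 | 6
After SELECT (2 rows):
orders.score | orders.price | orders.amt
60 | 2 | 70
7 | 6 | 9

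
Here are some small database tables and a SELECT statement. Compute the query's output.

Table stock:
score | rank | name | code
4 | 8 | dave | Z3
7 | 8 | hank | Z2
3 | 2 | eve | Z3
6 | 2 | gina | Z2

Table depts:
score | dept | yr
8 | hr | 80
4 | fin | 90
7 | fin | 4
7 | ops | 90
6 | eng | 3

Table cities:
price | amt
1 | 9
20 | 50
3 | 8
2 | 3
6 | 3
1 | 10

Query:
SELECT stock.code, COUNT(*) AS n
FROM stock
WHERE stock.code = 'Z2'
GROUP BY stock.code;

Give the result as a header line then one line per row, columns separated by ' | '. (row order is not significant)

After WHERE (2 rows):
stock.score | stock.rank | stock.name | stock.code
7 | 8 | hank | Z2
6 | 2 | gina | Z2
After GROUP BY (1 rows):
stock.code | n
Z2 | 2

== RESULT ==
stock.code | n
Z2 | 2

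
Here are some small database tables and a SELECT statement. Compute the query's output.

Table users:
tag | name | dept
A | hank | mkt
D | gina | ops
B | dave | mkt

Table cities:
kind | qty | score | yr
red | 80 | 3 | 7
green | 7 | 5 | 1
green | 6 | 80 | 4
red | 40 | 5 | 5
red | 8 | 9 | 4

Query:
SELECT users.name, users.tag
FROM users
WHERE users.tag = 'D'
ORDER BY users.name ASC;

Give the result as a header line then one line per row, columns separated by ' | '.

After WHERE (1 rows):
users.tag | users.name | users.dept
D | gina | ops
After SELECT (1 rows):
users.name | users.tag
gina | D
After ORDER BY (1 rows):
users.name | users.tag
gina | D

== RESULT ==
users.name | users.tag
gina | D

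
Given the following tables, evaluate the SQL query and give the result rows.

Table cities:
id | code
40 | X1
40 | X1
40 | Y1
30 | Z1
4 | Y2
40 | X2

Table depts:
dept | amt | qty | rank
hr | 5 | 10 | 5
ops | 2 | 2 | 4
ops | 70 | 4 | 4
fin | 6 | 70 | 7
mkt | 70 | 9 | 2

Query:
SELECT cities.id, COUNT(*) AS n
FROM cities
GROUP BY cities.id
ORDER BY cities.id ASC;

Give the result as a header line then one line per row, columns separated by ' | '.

After GROUP BY (3 rows):
cities.id | n
40 | 4
30 | 1
4 | 1
After ORDER BY (3 rows):
cities.id | n
4 | 1
30 | 1
40 | 4

== RESULT ==
cities.id | n
4 | 1
30 | 1
40 | 4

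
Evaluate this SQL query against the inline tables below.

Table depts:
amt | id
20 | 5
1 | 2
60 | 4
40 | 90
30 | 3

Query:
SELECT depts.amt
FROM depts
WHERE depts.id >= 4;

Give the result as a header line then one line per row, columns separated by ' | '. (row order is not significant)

== RESULT ==
depts.amt
20
60
40

Derivation:
After WHERE (3 rows):
depts.amt | depts.id
20 | 5
60 | 4
40 | 90
After SELECT (3 rows):
depts.amt
20
60
40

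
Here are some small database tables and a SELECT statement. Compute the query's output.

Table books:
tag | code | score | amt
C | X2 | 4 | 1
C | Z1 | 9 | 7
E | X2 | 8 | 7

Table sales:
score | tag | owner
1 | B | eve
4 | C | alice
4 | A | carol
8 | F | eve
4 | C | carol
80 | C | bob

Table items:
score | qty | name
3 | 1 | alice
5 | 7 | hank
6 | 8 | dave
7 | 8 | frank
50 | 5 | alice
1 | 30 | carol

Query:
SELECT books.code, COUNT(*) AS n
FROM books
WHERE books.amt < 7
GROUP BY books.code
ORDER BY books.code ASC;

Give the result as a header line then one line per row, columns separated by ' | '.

After WHERE (1 rows):
books.tag | books.code | books.score | books.amt
C | X2 | 4 | 1
After GROUP BY (1 rows):
books.code | n
X2 | 1
After ORDER BY (1 rows):
books.code | n
X2 | 1

== RESULT ==
books.code | n
X2 | 1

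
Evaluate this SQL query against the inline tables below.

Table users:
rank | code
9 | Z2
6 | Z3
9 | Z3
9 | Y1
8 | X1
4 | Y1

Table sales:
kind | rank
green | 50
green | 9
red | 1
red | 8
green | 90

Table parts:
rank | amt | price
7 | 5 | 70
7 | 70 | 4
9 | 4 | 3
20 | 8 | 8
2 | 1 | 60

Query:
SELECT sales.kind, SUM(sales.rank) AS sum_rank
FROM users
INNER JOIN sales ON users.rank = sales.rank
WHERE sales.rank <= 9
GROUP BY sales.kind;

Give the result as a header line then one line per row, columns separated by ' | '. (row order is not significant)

== RESULT ==
sales.kind | sum_rank
green | 27
red | 8

Derivation:
After JOIN sales (4 rows):
users.rank | users.code | sales.kind | sales.rank
9 | Z2 | green | 9
9 | Z3 | green | 9
9 | Y1 | green | 9
8 | X1 | red | 8
After WHERE (4 rows):
users.rank | users.code | sales.kind | sales.rank
9 | Z2 | green | 9
9 | Z3 | green | 9
9 | Y1 | green | 9
8 | X1 | red | 8
After GROUP BY (2 rows):
sales.kind | sum_rank
green | 27
red | 8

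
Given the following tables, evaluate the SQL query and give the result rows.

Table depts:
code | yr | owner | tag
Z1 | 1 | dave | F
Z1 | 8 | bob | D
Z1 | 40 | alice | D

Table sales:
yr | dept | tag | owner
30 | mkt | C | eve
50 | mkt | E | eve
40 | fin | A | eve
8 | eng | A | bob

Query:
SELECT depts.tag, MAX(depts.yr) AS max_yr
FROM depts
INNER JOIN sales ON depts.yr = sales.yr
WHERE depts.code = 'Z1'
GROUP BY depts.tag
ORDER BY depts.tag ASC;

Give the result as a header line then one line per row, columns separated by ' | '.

== RESULT ==
depts.tag | max_yr
D | 40

Derivation:
After JOIN sales (2 rows):
depts.code | depts.yr | depts.owner | depts.tag | sales.yr | sales.dept | sales.tag | sales.owner
Z1 | 8 | bob | D | 8 | eng | A | bob
Z1 | 40 | alice | D | 40 | fin | A | eve
After WHERE (2 rows):
depts.code | depts.yr | depts.owner | depts.tag | sales.yr | sales.dept | sales.tag | sales.owner
Z1 | 8 | bob | D | 8 | eng | A | bob
Z1 | 40 | alice | D | 40 | fin | A | eve
After GROUP BY (1 rows):
depts.tag | max_yr
D | 40
After ORDER BY (1 rows):
depts.tag | max_yr
D | 40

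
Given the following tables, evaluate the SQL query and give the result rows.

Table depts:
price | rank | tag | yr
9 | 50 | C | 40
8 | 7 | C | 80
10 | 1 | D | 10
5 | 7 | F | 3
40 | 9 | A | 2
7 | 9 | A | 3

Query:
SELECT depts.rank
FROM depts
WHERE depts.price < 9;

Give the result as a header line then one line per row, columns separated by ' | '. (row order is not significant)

After WHERE (3 rows):
depts.price | depts.rank | depts.tag | depts.yr
8 | 7 | C | 80
5 | 7 | F | 3
7 | 9 | A | 3
After SELECT (3 rows):
depts.rank
7
7
9

== RESULT ==
depts.rank
7
7
9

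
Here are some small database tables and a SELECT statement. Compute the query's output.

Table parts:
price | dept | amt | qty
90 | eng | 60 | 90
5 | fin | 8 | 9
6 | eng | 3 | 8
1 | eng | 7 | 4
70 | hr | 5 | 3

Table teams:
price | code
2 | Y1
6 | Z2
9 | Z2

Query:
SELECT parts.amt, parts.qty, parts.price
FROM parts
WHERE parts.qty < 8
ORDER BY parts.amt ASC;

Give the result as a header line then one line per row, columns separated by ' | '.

After WHERE (2 rows):
parts.price | parts.dept | parts.amt | parts.qty
1 | eng | 7 | 4
70 | hr | 5 | 3
After SELECT (2 rows):
parts.amt | parts.qty | parts.price
7 | 4 | 1
5 | 3 | 70
After ORDER BY (2 rows):
parts.amt | parts.qty | parts.price
5 | 3 | 70
7 | 4 | 1

== RESULT ==
parts.amt | parts.qty | parts.price
5 | 3 | 70
7 | 4 | 1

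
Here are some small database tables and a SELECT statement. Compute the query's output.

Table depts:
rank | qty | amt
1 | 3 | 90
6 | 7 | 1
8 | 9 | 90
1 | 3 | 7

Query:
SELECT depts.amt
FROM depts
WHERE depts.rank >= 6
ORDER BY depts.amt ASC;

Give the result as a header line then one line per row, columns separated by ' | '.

After WHERE (2 rows):
depts.rank | depts.qty | depts.amt
6 | 7 | 1
8 | 9 | 90
After SELECT (2 rows):
depts.amt
1
90
After ORDER BY (2 rows):
depts.amt
1
90

== RESULT ==
depts.amt
1
90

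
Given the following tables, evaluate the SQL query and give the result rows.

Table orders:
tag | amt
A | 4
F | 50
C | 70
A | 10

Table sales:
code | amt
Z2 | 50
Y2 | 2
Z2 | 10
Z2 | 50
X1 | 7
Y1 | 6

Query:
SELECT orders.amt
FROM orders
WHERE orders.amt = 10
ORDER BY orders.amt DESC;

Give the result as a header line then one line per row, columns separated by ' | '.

== RESULT ==
orders.amt
10

Derivation:
After WHERE (1 rows):
orders.tag | orders.amt
A | 10
After SELECT (1 rows):
orders.amt
10
After ORDER BY (1 rows):
orders.amt
10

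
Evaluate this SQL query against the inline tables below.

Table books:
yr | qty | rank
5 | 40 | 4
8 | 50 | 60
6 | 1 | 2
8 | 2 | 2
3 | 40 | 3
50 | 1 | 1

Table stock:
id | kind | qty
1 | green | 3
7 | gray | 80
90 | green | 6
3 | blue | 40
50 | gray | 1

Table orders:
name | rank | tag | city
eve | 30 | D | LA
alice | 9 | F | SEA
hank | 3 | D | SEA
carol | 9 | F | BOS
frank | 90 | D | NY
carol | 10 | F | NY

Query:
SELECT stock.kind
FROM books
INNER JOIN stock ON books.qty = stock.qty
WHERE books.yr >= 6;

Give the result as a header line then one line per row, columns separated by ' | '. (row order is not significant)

== RESULT ==
stock.kind
gray
gray

Derivation:
After JOIN stock (4 rows):
books.yr | books.qty | books.rank | stock.id | stock.kind | stock.qty
5 | 40 | 4 | 3 | blue | 40
6 | 1 | 2 | 50 | gray | 1
3 | 40 | 3 | 3 | blue | 40
50 | 1 | 1 | 50 | gray | 1
After WHERE (2 rows):
books.yr | books.qty | books.rank | stock.id | stock.kind | stock.qty
6 | 1 | 2 | 50 | gray | 1
50 | 1 | 1 | 50 | gray | 1
After SELECT (2 rows):
stock.kind
gray
gray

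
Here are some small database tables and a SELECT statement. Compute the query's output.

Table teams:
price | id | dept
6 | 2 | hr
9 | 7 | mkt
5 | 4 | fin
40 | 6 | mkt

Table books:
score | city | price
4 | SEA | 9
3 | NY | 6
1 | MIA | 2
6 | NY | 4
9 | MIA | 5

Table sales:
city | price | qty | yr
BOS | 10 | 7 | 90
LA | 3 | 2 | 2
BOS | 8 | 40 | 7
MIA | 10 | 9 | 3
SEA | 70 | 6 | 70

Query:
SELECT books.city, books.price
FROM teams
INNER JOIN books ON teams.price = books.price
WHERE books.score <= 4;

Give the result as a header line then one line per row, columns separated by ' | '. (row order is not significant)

== RESULT ==
books.city | books.price
NY | 6
SEA | 9

Derivation:
After JOIN books (3 rows):
teams.price | teams.id | teams.dept | books.score | books.city | books.price
6 | 2 | hr | 3 | NY | 6
9 | 7 | mkt | 4 | SEA | 9
5 | 4 | fin | 9 | MIA | 5
After WHERE (2 rows):
teams.price | teams.id | teams.dept | books.score | books.city | books.price
6 | 2 | hr | 3 | NY | 6
9 | 7 | mkt | 4 | SEA | 9
After SELECT (2 rows):
books.city | books.price
NY | 6
SEA | 9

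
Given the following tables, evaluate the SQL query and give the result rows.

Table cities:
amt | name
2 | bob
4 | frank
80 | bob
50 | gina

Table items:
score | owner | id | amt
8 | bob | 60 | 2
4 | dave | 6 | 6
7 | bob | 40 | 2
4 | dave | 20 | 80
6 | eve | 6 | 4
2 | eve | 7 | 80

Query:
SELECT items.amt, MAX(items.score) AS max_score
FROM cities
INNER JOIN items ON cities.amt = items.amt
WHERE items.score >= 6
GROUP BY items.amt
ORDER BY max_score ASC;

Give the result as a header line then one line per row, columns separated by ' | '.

After JOIN items (5 rows):
cities.amt | cities.name | items.score | items.owner | items.id | items.amt
2 | bob | 8 | bob | 60 | 2
2 | bob | 7 | bob | 40 | 2
4 | frank | 6 | eve | 6 | 4
80 | bob | 4 | dave | 20 | 80
80 | bob | 2 | eve | 7 | 80
After WHERE (3 rows):
cities.amt | cities.name | items.score | items.owner | items.id | items.amt
2 | bob | 8 | bob | 60 | 2
2 | bob | 7 | bob | 40 | 2
4 | frank | 6 | eve | 6 | 4
After GROUP BY (2 rows):
items.amt | max_score
2 | 8
4 | 6
After ORDER BY (2 rows):
items.amt | max_score
4 | 6
2 | 8

== RESULT ==
items.amt | max_score
4 | 6
2 | 8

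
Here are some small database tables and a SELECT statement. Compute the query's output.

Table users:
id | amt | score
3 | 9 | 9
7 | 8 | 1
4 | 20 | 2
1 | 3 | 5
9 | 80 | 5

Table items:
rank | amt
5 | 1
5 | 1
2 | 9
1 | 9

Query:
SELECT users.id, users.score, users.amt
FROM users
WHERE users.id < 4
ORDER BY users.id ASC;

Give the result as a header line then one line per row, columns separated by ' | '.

After WHERE (2 rows):
users.id | users.amt | users.score
3 | 9 | 9
1 | 3 | 5
After SELECT (2 rows):
users.id | users.score | users.amt
3 | 9 | 9
1 | 5 | 3
After ORDER BY (2 rows):
users.id | users.score | users.amt
1 | 5 | 3
3 | 9 | 9

== RESULT ==
users.id | users.score | users.amt
1 | 5 | 3
3 | 9 | 9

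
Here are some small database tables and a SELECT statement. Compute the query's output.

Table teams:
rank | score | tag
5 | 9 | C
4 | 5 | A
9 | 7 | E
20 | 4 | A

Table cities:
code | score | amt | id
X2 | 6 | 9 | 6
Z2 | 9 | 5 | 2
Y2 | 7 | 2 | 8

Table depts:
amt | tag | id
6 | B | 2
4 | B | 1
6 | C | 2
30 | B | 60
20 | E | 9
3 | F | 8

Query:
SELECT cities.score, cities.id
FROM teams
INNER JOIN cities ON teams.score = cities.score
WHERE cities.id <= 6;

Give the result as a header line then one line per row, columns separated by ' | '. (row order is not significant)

After JOIN cities (2 rows):
teams.rank | teams.score | teams.tag | cities.code | cities.score | cities.amt | cities.id
5 | 9 | C | Z2 | 9 | 5 | 2
9 | 7 | E | Y2 | 7 | 2 | 8
After WHERE (1 rows):
teams.rank | teams.score | teams.tag | cities.code | cities.score | cities.amt | cities.id
5 | 9 | C | Z2 | 9 | 5 | 2
After SELECT (1 rows):
cities.score | cities.id
9 | 2

== RESULT ==
cities.score | cities.id
9 | 2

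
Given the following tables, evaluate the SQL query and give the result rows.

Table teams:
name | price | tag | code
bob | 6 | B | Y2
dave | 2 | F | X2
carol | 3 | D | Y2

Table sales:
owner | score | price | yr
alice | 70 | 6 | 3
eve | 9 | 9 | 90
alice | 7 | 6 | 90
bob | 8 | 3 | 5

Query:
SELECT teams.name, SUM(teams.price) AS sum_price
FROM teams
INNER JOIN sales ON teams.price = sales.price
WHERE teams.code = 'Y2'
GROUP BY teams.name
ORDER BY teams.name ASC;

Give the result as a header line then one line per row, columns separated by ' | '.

After JOIN sales (3 rows):
teams.name | teams.price | teams.tag | teams.code | sales.owner | sales.score | sales.price | sales.yr
bob | 6 | B | Y2 | alice | 70 | 6 | 3
bob | 6 | B | Y2 | alice | 7 | 6 | 90
carol | 3 | D | Y2 | bob | 8 | 3 | 5
After WHERE (3 rows):
teams.name | teams.price | teams.tag | teams.code | sales.owner | sales.score | sales.price | sales.yr
bob | 6 | B | Y2 | alice | 70 | 6 | 3
bob | 6 | B | Y2 | alice | 7 | 6 | 90
carol | 3 | D | Y2 | bob | 8 | 3 | 5
After GROUP BY (2 rows):
teams.name | sum_price
bob | 12
carol | 3
After ORDER BY (2 rows):
teams.name | sum_price
bob | 12
carol | 3

== RESULT ==
teams.name | sum_price
bob | 12
carol | 3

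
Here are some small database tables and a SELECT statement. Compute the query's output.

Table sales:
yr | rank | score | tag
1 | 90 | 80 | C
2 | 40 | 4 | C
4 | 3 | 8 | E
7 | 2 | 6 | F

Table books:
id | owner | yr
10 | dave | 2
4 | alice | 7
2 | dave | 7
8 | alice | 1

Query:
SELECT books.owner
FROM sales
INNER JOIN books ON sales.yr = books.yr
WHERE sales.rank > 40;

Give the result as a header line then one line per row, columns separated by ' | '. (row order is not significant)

== RESULT ==
books.owner
alice

Derivation:
After JOIN books (4 rows):
sales.yr | sales.rank | sales.score | sales.tag | books.id | books.owner | books.yr
1 | 90 | 80 | C | 8 | alice | 1
2 | 40 | 4 | C | 10 | dave | 2
7 | 2 | 6 | F | 4 | alice | 7
7 | 2 | 6 | F | 2 | dave | 7
After WHERE (1 rows):
sales.yr | sales.rank | sales.score | sales.tag | books.id | books.owner | books.yr
1 | 90 | 80 | C | 8 | alice | 1
After SELECT (1 rows):
books.owner
alice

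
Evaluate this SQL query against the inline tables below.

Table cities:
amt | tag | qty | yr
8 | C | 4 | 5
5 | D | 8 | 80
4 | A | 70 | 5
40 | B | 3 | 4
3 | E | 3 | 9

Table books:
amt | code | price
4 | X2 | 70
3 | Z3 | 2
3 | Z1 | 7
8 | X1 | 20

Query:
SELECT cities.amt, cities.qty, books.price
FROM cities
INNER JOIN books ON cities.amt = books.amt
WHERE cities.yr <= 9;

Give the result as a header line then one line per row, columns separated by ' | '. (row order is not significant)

After JOIN books (4 rows):
cities.amt | cities.tag | cities.qty | cities.yr | books.amt | books.code | books.price
8 | C | 4 | 5 | 8 | X1 | 20
4 | A | 70 | 5 | 4 | X2 | 70
3 | E | 3 | 9 | 3 | Z3 | 2
3 | E | 3 | 9 | 3 | Z1 | 7
After WHERE (4 rows):
cities.amt | cities.tag | cities.qty | cities.yr | books.amt | books.code | books.price
8 | C | 4 | 5 | 8 | X1 | 20
4 | A | 70 | 5 | 4 | X2 | 70
3 | E | 3 | 9 | 3 | Z3 | 2
3 | E | 3 | 9 | 3 | Z1 | 7
After SELECT (4 rows):
cities.amt | cities.qty | books.price
8 | 4 | 20
4 | 70 | 70
3 | 3 | 2
3 | 3 | 7

== RESULT ==
cities.amt | cities.qty | books.price
8 | 4 | 20
4 | 70 | 70
3 | 3 | 2
3 | 3 | 7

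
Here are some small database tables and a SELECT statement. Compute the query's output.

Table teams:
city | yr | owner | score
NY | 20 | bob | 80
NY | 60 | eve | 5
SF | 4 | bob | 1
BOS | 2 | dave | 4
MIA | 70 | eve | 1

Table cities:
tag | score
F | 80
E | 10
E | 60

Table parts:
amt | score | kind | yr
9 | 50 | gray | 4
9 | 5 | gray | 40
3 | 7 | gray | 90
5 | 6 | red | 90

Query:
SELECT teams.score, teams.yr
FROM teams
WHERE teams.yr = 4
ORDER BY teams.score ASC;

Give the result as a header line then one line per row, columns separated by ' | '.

After WHERE (1 rows):
teams.city | teams.yr | teams.owner | teams.score
SF | 4 | bob | 1
After SELECT (1 rows):
teams.score | teams.yr
1 | 4
After ORDER BY (1 rows):
teams.score | teams.yr
1 | 4

== RESULT ==
teams.score | teams.yr
1 | 4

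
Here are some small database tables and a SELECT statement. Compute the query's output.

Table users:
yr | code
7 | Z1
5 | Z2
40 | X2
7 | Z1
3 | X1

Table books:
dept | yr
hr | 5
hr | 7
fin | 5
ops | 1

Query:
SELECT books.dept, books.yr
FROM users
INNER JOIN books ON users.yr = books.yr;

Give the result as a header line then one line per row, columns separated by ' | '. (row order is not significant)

== RESULT ==
books.dept | books.yr
hr | 7
hr | 5
fin | 5
hr | 7

Derivation:
After JOIN books (4 rows):
users.yr | users.code | books.dept | books.yr
7 | Z1 | hr | 7
5 | Z2 | hr | 5
5 | Z2 | fin | 5
7 | Z1 | hr | 7
After SELECT (4 rows):
books.dept | books.yr
hr | 7
hr | 5
fin | 5
hr | 7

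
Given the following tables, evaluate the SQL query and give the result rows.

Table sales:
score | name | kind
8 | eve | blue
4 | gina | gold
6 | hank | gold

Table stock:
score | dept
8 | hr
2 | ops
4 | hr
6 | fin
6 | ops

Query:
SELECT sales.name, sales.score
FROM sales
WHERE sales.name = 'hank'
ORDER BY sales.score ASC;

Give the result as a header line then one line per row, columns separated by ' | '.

After WHERE (1 rows):
sales.score | sales.name | sales.kind
6 | hank | gold
After SELECT (1 rows):
sales.name | sales.score
hank | 6
After ORDER BY (1 rows):
sales.name | sales.score
hank | 6

== RESULT ==
sales.name | sales.score
hank | 6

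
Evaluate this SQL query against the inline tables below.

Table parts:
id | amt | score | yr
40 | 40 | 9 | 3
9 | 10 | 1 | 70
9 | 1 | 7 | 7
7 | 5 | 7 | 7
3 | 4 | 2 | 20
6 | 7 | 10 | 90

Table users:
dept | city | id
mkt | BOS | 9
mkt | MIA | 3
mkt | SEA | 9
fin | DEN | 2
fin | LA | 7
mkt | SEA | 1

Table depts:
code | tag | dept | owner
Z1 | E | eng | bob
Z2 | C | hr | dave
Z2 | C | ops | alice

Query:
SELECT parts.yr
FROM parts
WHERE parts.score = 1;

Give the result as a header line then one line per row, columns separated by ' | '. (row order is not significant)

== RESULT ==
parts.yr
70

Derivation:
After WHERE (1 rows):
parts.id | parts.amt | parts.score | parts.yr
9 | 10 | 1 | 70
After SELECT (1 rows):
parts.yr
70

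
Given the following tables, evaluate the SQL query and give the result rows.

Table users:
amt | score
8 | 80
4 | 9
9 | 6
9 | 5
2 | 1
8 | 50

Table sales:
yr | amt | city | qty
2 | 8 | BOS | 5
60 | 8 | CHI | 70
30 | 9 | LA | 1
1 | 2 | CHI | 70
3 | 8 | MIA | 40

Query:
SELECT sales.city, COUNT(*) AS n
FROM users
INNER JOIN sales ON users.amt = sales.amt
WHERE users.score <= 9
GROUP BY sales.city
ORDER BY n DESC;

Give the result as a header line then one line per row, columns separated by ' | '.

After JOIN sales (9 rows):
users.amt | users.score | sales.yr | sales.amt | sales.city | sales.qty
8 | 80 | 2 | 8 | BOS | 5
8 | 80 | 60 | 8 | CHI | 70
8 | 80 | 3 | 8 | MIA | 40
9 | 6 | 30 | 9 | LA | 1
9 | 5 | 30 | 9 | LA | 1
2 | 1 | 1 | 2 | CHI | 70
8 | 50 | 2 | 8 | BOS | 5
8 | 50 | 60 | 8 | CHI | 70
8 | 50 | 3 | 8 | MIA | 40
After WHERE (3 rows):
users.amt | users.score | sales.yr | sales.amt | sales.city | sales.qty
9 | 6 | 30 | 9 | LA | 1
9 | 5 | 30 | 9 | LA | 1
2 | 1 | 1 | 2 | CHI | 70
After GROUP BY (2 rows):
sales.city | n
LA | 2
CHI | 1
After ORDER BY (2 rows):
sales.city | n
LA | 2
CHI | 1

== RESULT ==
sales.city | n
LA | 2
CHI | 1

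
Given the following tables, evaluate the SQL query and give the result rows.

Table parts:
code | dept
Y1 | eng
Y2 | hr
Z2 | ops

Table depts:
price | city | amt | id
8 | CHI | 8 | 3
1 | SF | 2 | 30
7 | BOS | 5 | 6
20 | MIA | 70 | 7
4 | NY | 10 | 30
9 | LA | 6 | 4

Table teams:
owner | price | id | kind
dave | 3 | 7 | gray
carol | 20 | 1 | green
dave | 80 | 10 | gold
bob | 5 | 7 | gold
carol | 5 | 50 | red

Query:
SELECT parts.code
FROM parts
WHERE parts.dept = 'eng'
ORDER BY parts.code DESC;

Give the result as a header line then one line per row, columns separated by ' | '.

== RESULT ==
parts.code
Y1

Derivation:
After WHERE (1 rows):
parts.code | parts.dept
Y1 | eng
After SELECT (1 rows):
parts.code
Y1
After ORDER BY (1 rows):
parts.code
Y1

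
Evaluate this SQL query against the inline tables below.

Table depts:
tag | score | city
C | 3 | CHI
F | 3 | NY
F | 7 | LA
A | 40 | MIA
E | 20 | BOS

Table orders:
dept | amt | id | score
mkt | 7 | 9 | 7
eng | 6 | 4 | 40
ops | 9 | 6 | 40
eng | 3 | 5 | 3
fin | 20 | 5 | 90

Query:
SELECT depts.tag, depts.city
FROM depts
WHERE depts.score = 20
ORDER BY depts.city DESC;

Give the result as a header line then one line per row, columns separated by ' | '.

After WHERE (1 rows):
depts.tag | depts.score | depts.city
E | 20 | BOS
After SELECT (1 rows):
depts.tag | depts.city
E | BOS
After ORDER BY (1 rows):
depts.tag | depts.city
E | BOS

== RESULT ==
depts.tag | depts.city
E | BOS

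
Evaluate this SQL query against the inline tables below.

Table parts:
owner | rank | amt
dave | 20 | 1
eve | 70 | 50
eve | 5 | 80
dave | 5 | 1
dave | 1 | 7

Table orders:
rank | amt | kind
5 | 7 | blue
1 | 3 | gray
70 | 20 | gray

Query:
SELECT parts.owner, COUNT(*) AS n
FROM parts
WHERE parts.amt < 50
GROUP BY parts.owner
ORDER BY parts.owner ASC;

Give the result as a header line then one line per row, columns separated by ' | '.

After WHERE (3 rows):
parts.owner | parts.rank | parts.amt
dave | 20 | 1
dave | 5 | 1
dave | 1 | 7
After GROUP BY (1 rows):
parts.owner | n
dave | 3
After ORDER BY (1 rows):
parts.owner | n
dave | 3

== RESULT ==
parts.owner | n
dave | 3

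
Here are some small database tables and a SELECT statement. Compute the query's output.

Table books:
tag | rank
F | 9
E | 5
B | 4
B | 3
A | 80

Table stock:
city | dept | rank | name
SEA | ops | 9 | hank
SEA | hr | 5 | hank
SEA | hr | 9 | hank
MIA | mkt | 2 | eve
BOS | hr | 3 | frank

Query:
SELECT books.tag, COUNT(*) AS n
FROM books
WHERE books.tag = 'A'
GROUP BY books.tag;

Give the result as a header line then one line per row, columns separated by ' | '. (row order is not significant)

== RESULT ==
books.tag | n
A | 1

Derivation:
After WHERE (1 rows):
books.tag | books.rank
A | 80
After GROUP BY (1 rows):
books.tag | n
A | 1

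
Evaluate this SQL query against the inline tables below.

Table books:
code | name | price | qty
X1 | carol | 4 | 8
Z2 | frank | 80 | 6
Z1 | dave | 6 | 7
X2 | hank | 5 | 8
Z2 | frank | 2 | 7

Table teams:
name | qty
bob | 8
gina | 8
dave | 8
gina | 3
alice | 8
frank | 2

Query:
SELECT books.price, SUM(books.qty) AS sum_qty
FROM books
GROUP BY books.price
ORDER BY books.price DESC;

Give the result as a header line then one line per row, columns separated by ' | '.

After GROUP BY (5 rows):
books.price | sum_qty
4 | 8
80 | 6
6 | 7
5 | 8
2 | 7
After ORDER BY (5 rows):
books.price | sum_qty
80 | 6
6 | 7
5 | 8
4 | 8
2 | 7

== RESULT ==
books.price | sum_qty
80 | 6
6 | 7
5 | 8
4 | 8
2 | 7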